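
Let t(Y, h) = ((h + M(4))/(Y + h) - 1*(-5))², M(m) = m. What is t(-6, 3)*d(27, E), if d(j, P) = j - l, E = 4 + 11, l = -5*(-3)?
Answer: 256/3 ≈ 85.333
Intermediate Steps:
l = 15
E = 15
t(Y, h) = (5 + (4 + h)/(Y + h))² (t(Y, h) = ((h + 4)/(Y + h) - 1*(-5))² = ((4 + h)/(Y + h) + 5)² = (5 + (4 + h)/(Y + h))²)
d(j, P) = -15 + j (d(j, P) = j - 1*15 = j - 15 = -15 + j)
t(-6, 3)*d(27, E) = ((4 + 5*(-6) + 6*3)²/(-6 + 3)²)*(-15 + 27) = ((4 - 30 + 18)²/(-3)²)*12 = ((⅑)*(-8)²)*12 = ((⅑)*64)*12 = (64/9)*12 = 256/3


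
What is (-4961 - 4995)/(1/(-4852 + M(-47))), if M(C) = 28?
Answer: 48027744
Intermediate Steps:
(-4961 - 4995)/(1/(-4852 + M(-47))) = (-4961 - 4995)/(1/(-4852 + 28)) = -9956/(1/(-4824)) = -9956/(-1/4824) = -9956*(-4824) = 48027744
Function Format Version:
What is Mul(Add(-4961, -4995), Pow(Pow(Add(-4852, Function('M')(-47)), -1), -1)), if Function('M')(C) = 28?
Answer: 48027744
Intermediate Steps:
Mul(Add(-4961, -4995), Pow(Pow(Add(-4852, Function('M')(-47)), -1), -1)) = Mul(Add(-4961, -4995), Pow(Pow(Add(-4852, 28), -1), -1)) = Mul(-9956, Pow(Pow(-4824, -1), -1)) = Mul(-9956, Pow(Rational(-1, 4824), -1)) = Mul(-9956, -4824) = 48027744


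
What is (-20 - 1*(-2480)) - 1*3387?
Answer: -927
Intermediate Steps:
(-20 - 1*(-2480)) - 1*3387 = (-20 + 2480) - 3387 = 2460 - 3387 = -927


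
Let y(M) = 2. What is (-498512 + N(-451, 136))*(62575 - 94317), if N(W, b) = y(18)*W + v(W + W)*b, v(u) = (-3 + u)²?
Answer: -3519806451612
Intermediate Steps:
N(W, b) = 2*W + b*(-3 + 2*W)² (N(W, b) = 2*W + (-3 + (W + W))²*b = 2*W + (-3 + 2*W)²*b = 2*W + b*(-3 + 2*W)²)
(-498512 + N(-451, 136))*(62575 - 94317) = (-498512 + (2*(-451) + 136*(-3 + 2*(-451))²))*(62575 - 94317) = (-498512 + (-902 + 136*(-3 - 902)²))*(-31742) = (-498512 + (-902 + 136*(-905)²))*(-31742) = (-498512 + (-902 + 136*819025))*(-31742) = (-498512 + (-902 + 111387400))*(-31742) = (-498512 + 111386498)*(-31742) = 110887986*(-31742) = -3519806451612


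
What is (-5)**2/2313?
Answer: 25/2313 ≈ 0.010808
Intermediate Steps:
(-5)**2/2313 = 25*(1/2313) = 25/2313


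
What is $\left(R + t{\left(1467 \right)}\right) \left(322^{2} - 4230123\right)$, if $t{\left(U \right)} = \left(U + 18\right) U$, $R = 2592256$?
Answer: $-19686212985689$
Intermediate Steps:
$t{\left(U \right)} = U \left(18 + U\right)$ ($t{\left(U \right)} = \left(18 + U\right) U = U \left(18 + U\right)$)
$\left(R + t{\left(1467 \right)}\right) \left(322^{2} - 4230123\right) = \left(2592256 + 1467 \left(18 + 1467\right)\right) \left(322^{2} - 4230123\right) = \left(2592256 + 1467 \cdot 1485\right) \left(103684 - 4230123\right) = \left(2592256 + 2178495\right) \left(-4126439\right) = 4770751 \left(-4126439\right) = -19686212985689$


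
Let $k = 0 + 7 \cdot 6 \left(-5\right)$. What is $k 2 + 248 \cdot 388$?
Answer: $95804$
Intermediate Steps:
$k = -210$ ($k = 0 + 7 \left(-30\right) = 0 - 210 = -210$)
$k 2 + 248 \cdot 388 = \left(-210\right) 2 + 248 \cdot 388 = -420 + 96224 = 95804$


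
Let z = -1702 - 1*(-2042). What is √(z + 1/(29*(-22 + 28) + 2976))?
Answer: √14994014/210 ≈ 18.439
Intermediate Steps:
z = 340 (z = -1702 + 2042 = 340)
√(z + 1/(29*(-22 + 28) + 2976)) = √(340 + 1/(29*(-22 + 28) + 2976)) = √(340 + 1/(29*6 + 2976)) = √(340 + 1/(174 + 2976)) = √(340 + 1/3150) = √(1071001/3150) = √14994014/210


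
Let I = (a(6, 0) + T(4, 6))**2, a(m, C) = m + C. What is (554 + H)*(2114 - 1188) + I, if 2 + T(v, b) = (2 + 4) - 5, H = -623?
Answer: -63869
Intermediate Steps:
a(m, C) = C + m
T(v, b) = -1 (T(v, b) = -2 + ((2 + 4) - 5) = -2 + (6 - 5) = -2 + 1 = -1)
I = 25 (I = ((0 + 6) - 1)**2 = (6 - 1)**2 = 5**2 = 25)
(554 + H)*(2114 - 1188) + I = (554 - 623)*(2114 - 1188) + 25 = -69*926 + 25 = -63894 + 25 = -63869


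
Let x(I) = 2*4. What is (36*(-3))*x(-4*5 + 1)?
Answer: -864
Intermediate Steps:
x(I) = 8
(36*(-3))*x(-4*5 + 1) = (36*(-3))*8 = -108*8 = -864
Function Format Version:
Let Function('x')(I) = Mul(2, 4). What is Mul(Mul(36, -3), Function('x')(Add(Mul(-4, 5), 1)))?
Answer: -864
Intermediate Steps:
Function('x')(I) = 8
Mul(Mul(36, -3), Function('x')(Add(Mul(-4, 5), 1))) = Mul(Mul(36, -3), 8) = Mul(-108, 8) = -864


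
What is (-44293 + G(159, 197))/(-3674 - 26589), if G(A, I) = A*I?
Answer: 12970/30263 ≈ 0.42858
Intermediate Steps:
(-44293 + G(159, 197))/(-3674 - 26589) = (-44293 + 159*197)/(-3674 - 26589) = (-44293 + 31323)/(-30263) = -12970*(-1/30263) = 12970/30263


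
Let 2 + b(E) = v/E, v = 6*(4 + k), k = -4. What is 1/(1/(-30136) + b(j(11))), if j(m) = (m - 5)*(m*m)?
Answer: -30136/60273 ≈ -0.49999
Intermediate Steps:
v = 0 (v = 6*(4 - 4) = 6*0 = 0)
j(m) = m²*(-5 + m) (j(m) = (-5 + m)*m² = m²*(-5 + m))
b(E) = -2 (b(E) = -2 + 0/E = -2 + 0 = -2)
1/(1/(-30136) + b(j(11))) = 1/(1/(-30136) - 2) = 1/(-1/30136 - 2) = 1/(-60273/30136) = -30136/60273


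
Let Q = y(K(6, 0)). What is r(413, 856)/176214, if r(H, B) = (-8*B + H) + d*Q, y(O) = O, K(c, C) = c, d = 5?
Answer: -2135/58738 ≈ -0.036348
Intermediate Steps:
Q = 6
r(H, B) = 30 + H - 8*B (r(H, B) = (-8*B + H) + 5*6 = (H - 8*B) + 30 = 30 + H - 8*B)
r(413, 856)/176214 = (30 + 413 - 8*856)/176214 = (30 + 413 - 6848)*(1/176214) = -6405*1/176214 = -2135/58738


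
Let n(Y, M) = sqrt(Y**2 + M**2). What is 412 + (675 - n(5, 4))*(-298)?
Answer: -200738 + 298*sqrt(41) ≈ -1.9883e+5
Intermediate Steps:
n(Y, M) = sqrt(M**2 + Y**2)
412 + (675 - n(5, 4))*(-298) = 412 + (675 - sqrt(4**2 + 5**2))*(-298) = 412 + (675 - sqrt(16 + 25))*(-298) = 412 + (675 - sqrt(41))*(-298) = 412 + (-201150 + 298*sqrt(41)) = -200738 + 298*sqrt(41)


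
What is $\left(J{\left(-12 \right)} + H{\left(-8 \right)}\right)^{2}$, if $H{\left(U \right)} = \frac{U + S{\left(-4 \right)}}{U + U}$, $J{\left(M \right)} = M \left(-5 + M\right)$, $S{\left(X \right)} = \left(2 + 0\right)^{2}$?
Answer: $\frac{667489}{16} \approx 41718.0$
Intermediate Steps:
$S{\left(X \right)} = 4$ ($S{\left(X \right)} = 2^{2} = 4$)
$H{\left(U \right)} = \frac{4 + U}{2 U}$ ($H{\left(U \right)} = \frac{U + 4}{U + U} = \frac{4 + U}{2 U}$)
$\left(J{\left(-12 \right)} + H{\left(-8 \right)}\right)^{2} = \left(- 12 \left(-5 - 12\right) + \frac{4 - 8}{2 \left(-8\right)}\right)^{2} = \left(\left(-12\right) \left(-17\right) + \frac{1}{2} \left(- \frac{1}{8}\right) \left(-4\right)\right)^{2} = \left(204 + \frac{1}{4}\right)^{2} = \left(\frac{817}{4}\right)^{2} = \frac{667489}{16}$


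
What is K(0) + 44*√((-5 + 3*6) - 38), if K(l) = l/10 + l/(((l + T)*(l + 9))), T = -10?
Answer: 220*I ≈ 220.0*I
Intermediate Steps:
K(l) = l/10 + l/((-10 + l)*(9 + l)) (K(l) = l/10 + l/(((l - 10)*(l + 9))) = l*(⅒) + l/(((-10 + l)*(9 + l))) = l/10 + l*(1/((-10 + l)*(9 + l))) = l/10 + l/((-10 + l)*(9 + l)))
K(0) + 44*√((-5 + 3*6) - 38) = (⅒)*0*(80 + 0 - 1*0²)/(90 + 0 - 1*0²) + 44*√((-5 + 3*6) - 38) = (⅒)*0*(80 + 0 - 1*0)/(90 + 0 - 1*0) + 44*√((-5 + 18) - 38) = (⅒)*0*(80 + 0 + 0)/(90 + 0 + 0) + 44*√(13 - 38) = (⅒)*0*80/90 + 44*√(-25) = (⅒)*0*(1/90)*80 + 44*(5*I) = 0 + 220*I = 220*I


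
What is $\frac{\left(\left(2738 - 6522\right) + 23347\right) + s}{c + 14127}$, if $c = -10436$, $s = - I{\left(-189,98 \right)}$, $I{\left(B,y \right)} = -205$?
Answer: $\frac{19768}{3691} \approx 5.3557$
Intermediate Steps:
$s = 205$ ($s = \left(-1\right) \left(-205\right) = 205$)
$\frac{\left(\left(2738 - 6522\right) + 23347\right) + s}{c + 14127} = \frac{\left(\left(2738 - 6522\right) + 23347\right) + 205}{-10436 + 14127} = \frac{\left(-3784 + 23347\right) + 205}{3691} = \left(19563 + 205\right) \frac{1}{3691} = 19768 \cdot \frac{1}{3691} = \frac{19768}{3691}$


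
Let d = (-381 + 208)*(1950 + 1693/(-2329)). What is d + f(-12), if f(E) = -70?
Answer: -785558291/2329 ≈ -3.3729e+5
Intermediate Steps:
d = -785395261/2329 (d = -173*(1950 + 1693*(-1/2329)) = -173*(1950 - 1693/2329) = -173*4539857/2329 = -785395261/2329 ≈ -3.3722e+5)
d + f(-12) = -785395261/2329 - 70 = -785558291/2329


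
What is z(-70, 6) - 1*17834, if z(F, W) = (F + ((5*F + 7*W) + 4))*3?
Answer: -18956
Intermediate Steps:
z(F, W) = 12 + 18*F + 21*W (z(F, W) = (F + (4 + 5*F + 7*W))*3 = (4 + 6*F + 7*W)*3 = 12 + 18*F + 21*W)
z(-70, 6) - 1*17834 = (12 + 18*(-70) + 21*6) - 1*17834 = (12 - 1260 + 126) - 17834 = -1122 - 17834 = -18956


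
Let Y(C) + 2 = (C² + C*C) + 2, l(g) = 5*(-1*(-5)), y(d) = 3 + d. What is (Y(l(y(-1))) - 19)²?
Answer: 1515361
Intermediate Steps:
l(g) = 25 (l(g) = 5*5 = 25)
Y(C) = 2*C² (Y(C) = -2 + ((C² + C*C) + 2) = -2 + ((C² + C²) + 2) = -2 + (2*C² + 2) = -2 + (2 + 2*C²) = 2*C²)
(Y(l(y(-1))) - 19)² = (2*25² - 19)² = (2*625 - 19)² = (1250 - 19)² = 1231² = 1515361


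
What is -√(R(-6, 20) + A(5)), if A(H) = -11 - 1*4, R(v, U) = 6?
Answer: -3*I ≈ -3.0*I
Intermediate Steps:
A(H) = -15 (A(H) = -11 - 4 = -15)
-√(R(-6, 20) + A(5)) = -√(6 - 15) = -√(-9) = -3*I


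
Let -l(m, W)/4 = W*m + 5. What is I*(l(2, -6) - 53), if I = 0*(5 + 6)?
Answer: 0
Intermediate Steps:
I = 0 (I = 0*11 = 0)
l(m, W) = -20 - 4*W*m (l(m, W) = -4*(W*m + 5) = -4*(5 + W*m) = -20 - 4*W*m)
I*(l(2, -6) - 53) = 0*((-20 - 4*(-6)*2) - 53) = 0*((-20 + 48) - 53) = 0*(28 - 53) = 0*(-25) = 0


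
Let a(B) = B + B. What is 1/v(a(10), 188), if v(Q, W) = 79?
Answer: 1/79 ≈ 0.012658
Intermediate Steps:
a(B) = 2*B
1/v(a(10), 188) = 1/79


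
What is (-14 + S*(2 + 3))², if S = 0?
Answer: 196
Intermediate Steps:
(-14 + S*(2 + 3))² = (-14 + 0*(2 + 3))² = (-14 + 0*5)² = (-14 + 0)² = (-14)² = 196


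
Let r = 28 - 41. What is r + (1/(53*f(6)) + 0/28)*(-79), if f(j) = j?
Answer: -4213/318 ≈ -13.248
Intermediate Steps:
r = -13
r + (1/(53*f(6)) + 0/28)*(-79) = -13 + (1/(53*6) + 0/28)*(-79) = -13 + ((1/53)*(⅙) + 0*(1/28))*(-79) = -13 + (1/318 + 0)*(-79) = -13 + (1/318)*(-79) = -13 - 79/318 = -4213/318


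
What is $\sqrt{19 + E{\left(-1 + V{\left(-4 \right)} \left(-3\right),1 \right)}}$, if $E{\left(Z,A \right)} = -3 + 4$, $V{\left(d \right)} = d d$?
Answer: $2 \sqrt{5} \approx 4.4721$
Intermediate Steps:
$V{\left(d \right)} = d^{2}$
$E{\left(Z,A \right)} = 1$
$\sqrt{19 + E{\left(-1 + V{\left(-4 \right)} \left(-3\right),1 \right)}} = \sqrt{19 + 1} = \sqrt{20} = 2 \sqrt{5}$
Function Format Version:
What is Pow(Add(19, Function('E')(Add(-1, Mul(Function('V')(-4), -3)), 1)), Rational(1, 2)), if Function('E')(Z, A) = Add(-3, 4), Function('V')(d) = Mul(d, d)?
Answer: Mul(2, Pow(5, Rational(1, 2))) ≈ 4.4721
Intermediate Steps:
Function('V')(d) = Pow(d, 2)
Function('E')(Z, A) = 1
Pow(Add(19, Function('E')(Add(-1, Mul(Function('V')(-4), -3)), 1)), Rational(1, 2)) = Pow(Add(19, 1), Rational(1, 2)) = Pow(20, Rational(1, 2)) = Mul(2, Pow(5, Rational(1, 2)))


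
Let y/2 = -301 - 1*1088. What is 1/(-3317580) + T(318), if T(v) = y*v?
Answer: -2930763442321/3317580 ≈ -8.8340e+5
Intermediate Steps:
y = -2778 (y = 2*(-301 - 1*1088) = 2*(-301 - 1088) = 2*(-1389) = -2778)
T(v) = -2778*v
1/(-3317580) + T(318) = 1/(-3317580) - 2778*318 = -1/3317580 - 883404 = -2930763442321/3317580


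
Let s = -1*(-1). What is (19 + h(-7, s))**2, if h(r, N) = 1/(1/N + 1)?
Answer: 1521/4 ≈ 380.25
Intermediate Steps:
s = 1
h(r, N) = 1/(1 + 1/N)
(19 + h(-7, s))**2 = (19 + 1/(1 + 1))**2 = (19 + 1/2)**2 = (39/2)**2 = 1521/4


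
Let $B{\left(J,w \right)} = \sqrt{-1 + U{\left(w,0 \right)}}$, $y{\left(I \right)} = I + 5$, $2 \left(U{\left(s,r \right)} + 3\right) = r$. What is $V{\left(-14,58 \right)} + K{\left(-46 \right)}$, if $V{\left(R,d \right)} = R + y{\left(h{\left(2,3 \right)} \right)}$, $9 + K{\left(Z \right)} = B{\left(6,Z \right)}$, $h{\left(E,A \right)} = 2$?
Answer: $-16 + 2 i \approx -16.0 + 2.0 i$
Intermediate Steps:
$U{\left(s,r \right)} = -3 + \frac{r}{2}$
$y{\left(I \right)} = 5 + I$
$B{\left(J,w \right)} = 2 i$ ($B{\left(J,w \right)} = \sqrt{-1 + \left(-3 + \frac{1}{2} \cdot 0\right)} = \sqrt{-1 + \left(-3 + 0\right)} = \sqrt{-1 - 3} = \sqrt{-4} = 2 i$)
$K{\left(Z \right)} = -9 + 2 i$
$V{\left(R,d \right)} = 7 + R$ ($V{\left(R,d \right)} = R + \left(5 + 2\right) = R + 7 = 7 + R$)
$V{\left(-14,58 \right)} + K{\left(-46 \right)} = \left(7 - 14\right) - \left(9 - 2 i\right) = -7 - \left(9 - 2 i\right) = -16 + 2 i$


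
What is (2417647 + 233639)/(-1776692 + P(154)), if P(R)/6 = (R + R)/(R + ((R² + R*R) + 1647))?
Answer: -21755127273/14578645898 ≈ -1.4923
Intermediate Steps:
P(R) = 12*R/(1647 + R + 2*R²) (P(R) = 6*((R + R)/(R + ((R² + R*R) + 1647))) = 6*((2*R)/(R + ((R² + R²) + 1647))) = 6*((2*R)/(R + (2*R² + 1647))) = 6*((2*R)/(R + (1647 + 2*R²))) = 6*((2*R)/(1647 + R + 2*R²)) = 6*(2*R/(1647 + R + 2*R²)) = 12*R/(1647 + R + 2*R²))
(2417647 + 233639)/(-1776692 + P(154)) = (2417647 + 233639)/(-1776692 + 12*154/(1647 + 154 + 2*154²)) = 2651286/(-1776692 + 12*154/(1647 + 154 + 2*23716)) = 2651286/(-1776692 + 12*154/(1647 + 154 + 47432)) = 2651286/(-1776692 + 12*154/49233) = 2651286/(-1776692 + 12*154*(1/49233)) = 2651286/(-1776692 + 616/16411) = 2651286/(-29157291796/16411) = 2651286*(-16411/29157291796) = -21755127273/14578645898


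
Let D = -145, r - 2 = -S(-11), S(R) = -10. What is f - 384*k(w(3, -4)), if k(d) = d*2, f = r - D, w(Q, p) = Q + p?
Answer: 925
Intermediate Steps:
r = 12 (r = 2 - 1*(-10) = 2 + 10 = 12)
f = 157 (f = 12 - 1*(-145) = 12 + 145 = 157)
k(d) = 2*d
f - 384*k(w(3, -4)) = 157 - 768*(3 - 4) = 157 - 768*(-1) = 157 - 384*(-2) = 157 + 768 = 925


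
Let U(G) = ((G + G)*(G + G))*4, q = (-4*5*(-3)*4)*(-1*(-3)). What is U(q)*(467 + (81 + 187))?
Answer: 6096384000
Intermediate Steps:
q = 720 (q = -(-60)*4*3 = -4*(-60)*3 = 240*3 = 720)
U(G) = 16*G**2 (U(G) = ((2*G)*(2*G))*4 = (4*G**2)*4 = 16*G**2)
U(q)*(467 + (81 + 187)) = (16*720**2)*(467 + (81 + 187)) = (16*518400)*(467 + 268) = 8294400*735 = 6096384000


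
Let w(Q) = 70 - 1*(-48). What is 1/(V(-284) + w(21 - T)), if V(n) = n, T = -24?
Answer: -1/166 ≈ -0.0060241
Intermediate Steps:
w(Q) = 118 (w(Q) = 70 + 48 = 118)
1/(V(-284) + w(21 - T)) = 1/(-284 + 118) = 1/(-166) = -1/166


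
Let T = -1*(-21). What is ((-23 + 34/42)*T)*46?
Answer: -21436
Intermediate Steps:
T = 21
((-23 + 34/42)*T)*46 = ((-23 + 34/42)*21)*46 = ((-23 + 34*(1/42))*21)*46 = ((-23 + 17/21)*21)*46 = -466/21*21*46 = -466*46 = -21436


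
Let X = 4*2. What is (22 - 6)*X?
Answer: 128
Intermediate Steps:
X = 8
(22 - 6)*X = (22 - 6)*8 = 16*8 = 128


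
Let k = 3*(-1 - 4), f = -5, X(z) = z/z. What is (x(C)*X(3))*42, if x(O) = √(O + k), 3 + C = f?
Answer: 42*I*√23 ≈ 201.42*I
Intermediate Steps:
X(z) = 1
k = -15 (k = 3*(-5) = -15)
C = -8 (C = -3 - 5 = -8)
x(O) = √(-15 + O) (x(O) = √(O - 15) = √(-15 + O))
(x(C)*X(3))*42 = (√(-15 - 8)*1)*42 = (√(-23)*1)*42 = ((I*√23)*1)*42 = (I*√23)*42 = 42*I*√23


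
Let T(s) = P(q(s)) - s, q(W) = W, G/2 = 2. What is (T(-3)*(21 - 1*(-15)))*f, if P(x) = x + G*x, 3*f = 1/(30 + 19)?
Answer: -144/49 ≈ -2.9388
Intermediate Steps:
G = 4 (G = 2*2 = 4)
f = 1/147 (f = 1/(3*(30 + 19)) = (⅓)/49 = (⅓)*(1/49) = 1/147 ≈ 0.0068027)
P(x) = 5*x (P(x) = x + 4*x = 5*x)
T(s) = 4*s (T(s) = 5*s - s = 4*s)
(T(-3)*(21 - 1*(-15)))*f = ((4*(-3))*(21 - 1*(-15)))*(1/147) = -12*(21 + 15)*(1/147) = -12*36*(1/147) = -432*1/147 = -144/49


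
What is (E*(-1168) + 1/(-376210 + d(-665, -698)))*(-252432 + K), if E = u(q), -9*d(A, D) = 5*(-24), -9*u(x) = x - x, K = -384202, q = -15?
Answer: 954951/564295 ≈ 1.6923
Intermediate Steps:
u(x) = 0 (u(x) = -(x - x)/9 = -1/9*0 = 0)
d(A, D) = 40/3 (d(A, D) = -5*(-24)/9 = -1/9*(-120) = 40/3)
E = 0
(E*(-1168) + 1/(-376210 + d(-665, -698)))*(-252432 + K) = (0*(-1168) + 1/(-376210 + 40/3))*(-252432 - 384202) = (0 + 1/(-1128590/3))*(-636634) = (0 - 3/1128590)*(-636634) = -3/1128590*(-636634) = 954951/564295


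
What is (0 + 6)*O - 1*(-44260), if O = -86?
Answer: 43744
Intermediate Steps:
(0 + 6)*O - 1*(-44260) = (0 + 6)*(-86) - 1*(-44260) = 6*(-86) + 44260 = -516 + 44260 = 43744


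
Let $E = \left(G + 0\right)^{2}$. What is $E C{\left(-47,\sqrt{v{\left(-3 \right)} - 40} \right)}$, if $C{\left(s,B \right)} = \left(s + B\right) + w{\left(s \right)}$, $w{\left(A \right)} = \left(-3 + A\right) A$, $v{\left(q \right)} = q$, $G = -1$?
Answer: $2303 + i \sqrt{43} \approx 2303.0 + 6.5574 i$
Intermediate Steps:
$w{\left(A \right)} = A \left(-3 + A\right)$
$E = 1$ ($E = \left(-1 + 0\right)^{2} = \left(-1\right)^{2} = 1$)
$C{\left(s,B \right)} = B + s + s \left(-3 + s\right)$ ($C{\left(s,B \right)} = \left(s + B\right) + s \left(-3 + s\right) = \left(B + s\right) + s \left(-3 + s\right) = B + s + s \left(-3 + s\right)$)
$E C{\left(-47,\sqrt{v{\left(-3 \right)} - 40} \right)} = 1 \left(\sqrt{-3 - 40} - 47 - 47 \left(-3 - 47\right)\right) = 1 \left(\sqrt{-43} - 47 - -2350\right) = 1 \left(i \sqrt{43} - 47 + 2350\right) = 1 \left(2303 + i \sqrt{43}\right) = 2303 + i \sqrt{43}$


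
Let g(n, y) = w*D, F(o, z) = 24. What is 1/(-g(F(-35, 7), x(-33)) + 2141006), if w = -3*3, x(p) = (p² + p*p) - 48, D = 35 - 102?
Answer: 1/2140403 ≈ 4.6720e-7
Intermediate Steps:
D = -67
x(p) = -48 + 2*p² (x(p) = (p² + p²) - 48 = 2*p² - 48 = -48 + 2*p²)
w = -9
g(n, y) = 603 (g(n, y) = -9*(-67) = 603)
1/(-g(F(-35, 7), x(-33)) + 2141006) = 1/(-1*603 + 2141006) = 1/(-603 + 2141006) = 1/2140403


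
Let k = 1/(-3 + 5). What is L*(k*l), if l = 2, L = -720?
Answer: -720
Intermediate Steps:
k = ½ (k = 1/2 = ½ ≈ 0.50000)
L*(k*l) = -360*2 = -720*1 = -720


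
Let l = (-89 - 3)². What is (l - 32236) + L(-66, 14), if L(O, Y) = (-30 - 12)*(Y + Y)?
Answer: -24948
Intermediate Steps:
l = 8464 (l = (-92)² = 8464)
L(O, Y) = -84*Y
(l - 32236) + L(-66, 14) = (8464 - 32236) - 84*14 = -23772 - 1176 = -24948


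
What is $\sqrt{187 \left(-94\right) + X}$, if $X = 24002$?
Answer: $2 \sqrt{1606} \approx 80.15$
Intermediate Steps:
$\sqrt{187 \left(-94\right) + X} = \sqrt{187 \left(-94\right) + 24002} = \sqrt{-17578 + 24002} = \sqrt{6424} = 2 \sqrt{1606}$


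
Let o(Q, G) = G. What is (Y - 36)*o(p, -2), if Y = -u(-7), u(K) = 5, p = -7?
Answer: 82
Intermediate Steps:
Y = -5 (Y = -1*5 = -5)
(Y - 36)*o(p, -2) = (-5 - 36)*(-2) = -41*(-2) = 82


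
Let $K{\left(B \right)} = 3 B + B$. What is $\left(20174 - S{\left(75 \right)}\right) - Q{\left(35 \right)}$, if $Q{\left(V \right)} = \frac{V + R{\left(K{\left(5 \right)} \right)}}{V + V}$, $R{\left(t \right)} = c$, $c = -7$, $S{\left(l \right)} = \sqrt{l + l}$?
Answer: $\frac{100868}{5} - 5 \sqrt{6} \approx 20161.0$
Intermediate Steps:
$S{\left(l \right)} = \sqrt{2} \sqrt{l}$ ($S{\left(l \right)} = \sqrt{2 l} = \sqrt{2} \sqrt{l}$)
$K{\left(B \right)} = 4 B$
$R{\left(t \right)} = -7$
$Q{\left(V \right)} = \frac{-7 + V}{2 V}$ ($Q{\left(V \right)} = \frac{V - 7}{V + V} = \frac{-7 + V}{2 V}$)
$\left(20174 - S{\left(75 \right)}\right) - Q{\left(35 \right)} = \left(20174 - \sqrt{2} \sqrt{75}\right) - \frac{-7 + 35}{2 \cdot 35} = \left(20174 - \sqrt{2} \cdot 5 \sqrt{3}\right) - \frac{1}{2} \cdot \frac{1}{35} \cdot 28 = \left(20174 - 5 \sqrt{6}\right) - \frac{2}{5} = \frac{100868}{5} - 5 \sqrt{6}$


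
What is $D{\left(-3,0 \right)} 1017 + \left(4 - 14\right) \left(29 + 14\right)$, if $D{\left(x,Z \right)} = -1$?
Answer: $-1447$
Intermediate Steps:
$D{\left(-3,0 \right)} 1017 + \left(4 - 14\right) \left(29 + 14\right) = \left(-1\right) 1017 + \left(4 - 14\right) \left(29 + 14\right) = -1017 - 430 = -1447$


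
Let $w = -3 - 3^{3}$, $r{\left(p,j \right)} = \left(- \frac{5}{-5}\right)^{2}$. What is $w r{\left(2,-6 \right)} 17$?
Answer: $-510$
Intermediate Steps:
$r{\left(p,j \right)} = 1$ ($r{\left(p,j \right)} = \left(\left(-5\right) \left(- \frac{1}{5}\right)\right)^{2} = 1^{2} = 1$)
$w = -30$ ($w = -3 - 27 = -30$)
$w r{\left(2,-6 \right)} 17 = \left(-30\right) 1 \cdot 17 = \left(-30\right) 17 = -510$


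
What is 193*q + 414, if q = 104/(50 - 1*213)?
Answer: 47410/163 ≈ 290.86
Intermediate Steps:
q = -104/163 (q = 104/(50 - 213) = 104/(-163) = 104*(-1/163) = -104/163 ≈ -0.63804)
193*q + 414 = 193*(-104/163) + 414 = -20072/163 + 414 = 47410/163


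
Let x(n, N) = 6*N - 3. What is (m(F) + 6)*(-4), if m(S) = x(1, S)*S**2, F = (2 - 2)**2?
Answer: -24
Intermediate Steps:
x(n, N) = -3 + 6*N
F = 0 (F = 0**2 = 0)
m(S) = S**2*(-3 + 6*S) (m(S) = (-3 + 6*S)*S**2 = S**2*(-3 + 6*S))
(m(F) + 6)*(-4) = (0**2*(-3 + 6*0) + 6)*(-4) = (0*(-3 + 0) + 6)*(-4) = (0*(-3) + 6)*(-4) = (0 + 6)*(-4) = 6*(-4) = -24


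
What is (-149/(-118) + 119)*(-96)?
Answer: -681168/59 ≈ -11545.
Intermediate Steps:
(-149/(-118) + 119)*(-96) = (-149*(-1/118) + 119)*(-96) = (149/118 + 119)*(-96) = (14191/118)*(-96) = -681168/59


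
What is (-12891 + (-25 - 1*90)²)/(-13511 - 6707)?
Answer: -167/10109 ≈ -0.016520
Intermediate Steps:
(-12891 + (-25 - 1*90)²)/(-13511 - 6707) = (-12891 + (-25 - 90)²)/(-20218) = (-12891 + (-115)²)*(-1/20218) = (-12891 + 13225)*(-1/20218) = 334*(-1/20218) = -167/10109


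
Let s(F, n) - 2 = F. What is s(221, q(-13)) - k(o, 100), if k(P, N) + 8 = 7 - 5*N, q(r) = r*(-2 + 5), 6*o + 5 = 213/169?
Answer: 724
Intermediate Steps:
o = -316/507 (o = -5/6 + (213/169)/6 = -5/6 + (213*(1/169))/6 = -5/6 + (1/6)*(213/169) = -5/6 + 71/338 = -316/507 ≈ -0.62327)
q(r) = 3*r (q(r) = r*3 = 3*r)
s(F, n) = 2 + F
k(P, N) = -1 - 5*N (k(P, N) = -8 + (7 - 5*N) = -1 - 5*N)
s(221, q(-13)) - k(o, 100) = (2 + 221) - (-1 - 5*100) = 223 - (-1 - 500) = 223 - 1*(-501) = 223 + 501 = 724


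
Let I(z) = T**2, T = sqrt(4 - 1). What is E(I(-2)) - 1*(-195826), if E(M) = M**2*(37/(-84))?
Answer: 5483017/28 ≈ 1.9582e+5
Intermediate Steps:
T = sqrt(3) ≈ 1.7320
I(z) = 3 (I(z) = (sqrt(3))**2 = 3)
E(M) = -37*M**2/84 (E(M) = M**2*(37*(-1/84)) = M**2*(-37/84) = -37*M**2/84)
E(I(-2)) - 1*(-195826) = -37/84*3**2 - 1*(-195826) = -37/84*9 + 195826 = -111/28 + 195826 = 5483017/28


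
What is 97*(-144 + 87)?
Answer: -5529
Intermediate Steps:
97*(-144 + 87) = 97*(-57) = -5529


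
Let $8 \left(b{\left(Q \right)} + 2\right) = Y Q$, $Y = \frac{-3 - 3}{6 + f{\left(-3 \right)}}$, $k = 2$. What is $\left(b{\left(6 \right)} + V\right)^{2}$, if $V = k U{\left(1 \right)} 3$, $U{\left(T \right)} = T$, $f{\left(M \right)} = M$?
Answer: $\frac{25}{4} \approx 6.25$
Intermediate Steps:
$Y = -2$ ($Y = \frac{-3 - 3}{6 - 3} = - \frac{6}{3} = \left(-6\right) \frac{1}{3} = -2$)
$b{\left(Q \right)} = -2 - \frac{Q}{4}$ ($b{\left(Q \right)} = -2 + \frac{\left(-2\right) Q}{8} = -2 - \frac{Q}{4}$)
$V = 6$ ($V = 2 \cdot 1 \cdot 3 = 2 \cdot 3 = 6$)
$\left(b{\left(6 \right)} + V\right)^{2} = \left(\left(-2 - \frac{3}{2}\right) + 6\right)^{2} = \left(- \frac{7}{2} + 6\right)^{2} = \left(\frac{5}{2}\right)^{2} = \frac{25}{4}$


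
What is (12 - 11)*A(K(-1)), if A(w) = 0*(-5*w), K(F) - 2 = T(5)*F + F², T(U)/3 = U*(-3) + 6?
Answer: 0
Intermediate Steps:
T(U) = 18 - 9*U (T(U) = 3*(U*(-3) + 6) = 3*(-3*U + 6) = 3*(6 - 3*U) = 18 - 9*U)
K(F) = 2 + F² - 27*F (K(F) = 2 + ((18 - 9*5)*F + F²) = 2 + ((18 - 45)*F + F²) = 2 + (-27*F + F²) = 2 + (F² - 27*F) = 2 + F² - 27*F)
A(w) = 0
(12 - 11)*A(K(-1)) = (12 - 11)*0 = 1*0 = 0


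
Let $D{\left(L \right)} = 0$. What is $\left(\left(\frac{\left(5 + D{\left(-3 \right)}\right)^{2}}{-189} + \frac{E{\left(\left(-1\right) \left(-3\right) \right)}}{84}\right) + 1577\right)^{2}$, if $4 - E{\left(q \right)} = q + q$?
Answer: $\frac{355272026209}{142884} \approx 2.4864 \cdot 10^{6}$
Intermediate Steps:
$E{\left(q \right)} = 4 - 2 q$ ($E{\left(q \right)} = 4 - \left(q + q\right) = 4 - 2 q$)
$\left(\left(\frac{\left(5 + D{\left(-3 \right)}\right)^{2}}{-189} + \frac{E{\left(\left(-1\right) \left(-3\right) \right)}}{84}\right) + 1577\right)^{2} = \left(\left(\frac{\left(5 + 0\right)^{2}}{-189} + \frac{4 - 2 \left(\left(-1\right) \left(-3\right)\right)}{84}\right) + 1577\right)^{2} = \left(\left(5^{2} \left(- \frac{1}{189}\right) + \left(4 - 6\right) \frac{1}{84}\right) + 1577\right)^{2} = \left(\left(25 \left(- \frac{1}{189}\right) + \left(4 - 6\right) \frac{1}{84}\right) + 1577\right)^{2} = \left(\left(- \frac{25}{189} - \frac{1}{42}\right) + 1577\right)^{2} = \left(- \frac{59}{378} + 1577\right)^{2} = \left(\frac{596047}{378}\right)^{2} = \frac{355272026209}{142884}$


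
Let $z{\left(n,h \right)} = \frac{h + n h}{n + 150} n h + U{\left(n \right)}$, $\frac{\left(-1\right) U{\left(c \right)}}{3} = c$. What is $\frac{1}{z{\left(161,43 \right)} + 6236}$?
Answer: $\frac{311}{50014801} \approx 6.2182 \cdot 10^{-6}$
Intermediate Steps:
$U{\left(c \right)} = - 3 c$
$z{\left(n,h \right)} = - 3 n + \frac{h n \left(h + h n\right)}{150 + n}$ ($z{\left(n,h \right)} = \frac{h + n h}{n + 150} n h - 3 n = \frac{h + h n}{150 + n} n h - 3 n = \frac{n \left(h + h n\right)}{150 + n} h - 3 n = \frac{h n \left(h + h n\right)}{150 + n} - 3 n = - 3 n + \frac{h n \left(h + h n\right)}{150 + n}$)
$\frac{1}{z{\left(161,43 \right)} + 6236} = \frac{1}{\frac{161 \left(-450 + 43^{2} - 483 + 161 \cdot 43^{2}\right)}{150 + 161} + 6236} = \frac{1}{\frac{161 \left(-450 + 1849 - 483 + 161 \cdot 1849\right)}{311} + 6236} = \frac{1}{161 \cdot \frac{1}{311} \left(-450 + 1849 - 483 + 297689\right) + 6236} = \frac{1}{161 \cdot \frac{1}{311} \cdot 298605 + 6236} = \frac{1}{\frac{48075405}{311} + 6236} = \frac{1}{\frac{50014801}{311}} = \frac{311}{50014801}$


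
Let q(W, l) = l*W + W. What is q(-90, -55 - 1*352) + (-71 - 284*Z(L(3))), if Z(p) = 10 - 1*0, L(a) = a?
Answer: 33629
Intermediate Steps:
Z(p) = 10 (Z(p) = 10 + 0 = 10)
q(W, l) = W + W*l (q(W, l) = W*l + W = W + W*l)
q(-90, -55 - 1*352) + (-71 - 284*Z(L(3))) = -90*(1 + (-55 - 1*352)) + (-71 - 284*10) = -90*(1 + (-55 - 352)) + (-71 - 2840) = -90*(1 - 407) - 2911 = -90*(-406) - 2911 = 36540 - 2911 = 33629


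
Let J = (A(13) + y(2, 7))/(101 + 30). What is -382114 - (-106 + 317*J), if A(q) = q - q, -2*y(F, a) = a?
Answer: -100083877/262 ≈ -3.8200e+5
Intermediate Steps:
y(F, a) = -a/2
A(q) = 0
J = -7/262 (J = (0 - ½*7)/(101 + 30) = (0 - 7/2)/131 = -7/2*1/131 = -7/262 ≈ -0.026718)
-382114 - (-106 + 317*J) = -382114 - (-106 + 317*(-7/262)) = -382114 - (-106 - 2219/262) = -382114 - 1*(-29991/262) = -382114 + 29991/262 = -100083877/262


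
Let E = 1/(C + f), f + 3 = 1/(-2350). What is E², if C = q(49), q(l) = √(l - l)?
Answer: 5522500/49716601 ≈ 0.11108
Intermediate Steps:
q(l) = 0 (q(l) = √0 = 0)
C = 0
f = -7051/2350 (f = -3 + 1/(-2350) = -3 - 1/2350 = -7051/2350 ≈ -3.0004)
E = -2350/7051 (E = 1/(0 - 7051/2350) = 1/(-7051/2350) = -2350/7051 ≈ -0.33329)
E² = (-2350/7051)² = 5522500/49716601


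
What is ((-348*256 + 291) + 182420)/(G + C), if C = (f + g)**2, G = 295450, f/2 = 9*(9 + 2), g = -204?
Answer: 93623/295486 ≈ 0.31684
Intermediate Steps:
f = 198 (f = 2*(9*(9 + 2)) = 2*(9*11) = 2*99 = 198)
C = 36 (C = (198 - 204)**2 = (-6)**2 = 36)
((-348*256 + 291) + 182420)/(G + C) = ((-348*256 + 291) + 182420)/(295450 + 36) = ((-89088 + 291) + 182420)/295486 = (-88797 + 182420)*(1/295486) = 93623*(1/295486) = 93623/295486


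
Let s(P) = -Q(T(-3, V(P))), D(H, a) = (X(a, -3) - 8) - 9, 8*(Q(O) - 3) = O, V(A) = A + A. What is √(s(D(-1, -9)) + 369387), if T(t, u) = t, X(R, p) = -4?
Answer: 155*√246/4 ≈ 607.77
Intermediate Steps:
V(A) = 2*A
Q(O) = 3 + O/8
D(H, a) = -21 (D(H, a) = (-4 - 8) - 9 = -12 - 9 = -21)
s(P) = -21/8 (s(P) = -(3 + (⅛)*(-3)) = -(3 - 3/8) = -1*21/8 = -21/8)
√(s(D(-1, -9)) + 369387) = √(-21/8 + 369387) = √(2955075/8) = 155*√246/4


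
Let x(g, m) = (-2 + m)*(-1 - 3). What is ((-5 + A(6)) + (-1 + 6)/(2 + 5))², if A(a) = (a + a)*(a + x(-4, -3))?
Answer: 4639716/49 ≈ 94688.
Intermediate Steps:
x(g, m) = 8 - 4*m (x(g, m) = (-2 + m)*(-4) = 8 - 4*m)
A(a) = 2*a*(20 + a) (A(a) = (a + a)*(a + (8 - 4*(-3))) = (2*a)*(a + (8 + 12)) = (2*a)*(a + 20) = (2*a)*(20 + a) = 2*a*(20 + a))
((-5 + A(6)) + (-1 + 6)/(2 + 5))² = ((-5 + 2*6*(20 + 6)) + (-1 + 6)/(2 + 5))² = ((-5 + 2*6*26) + 5/7)² = ((-5 + 312) + 5*(⅐))² = (307 + 5/7)² = (2154/7)² = 4639716/49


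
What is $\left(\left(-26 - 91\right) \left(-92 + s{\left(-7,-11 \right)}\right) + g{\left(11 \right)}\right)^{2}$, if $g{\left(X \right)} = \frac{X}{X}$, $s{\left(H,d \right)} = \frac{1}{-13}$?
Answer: $116079076$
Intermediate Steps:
$s{\left(H,d \right)} = - \frac{1}{13}$
$g{\left(X \right)} = 1$
$\left(\left(-26 - 91\right) \left(-92 + s{\left(-7,-11 \right)}\right) + g{\left(11 \right)}\right)^{2} = \left(\left(-26 - 91\right) \left(-92 - \frac{1}{13}\right) + 1\right)^{2} = \left(\left(-117\right) \left(- \frac{1197}{13}\right) + 1\right)^{2} = \left(10773 + 1\right)^{2} = 10774^{2} = 116079076$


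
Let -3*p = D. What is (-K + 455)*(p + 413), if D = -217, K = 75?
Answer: 553280/3 ≈ 1.8443e+5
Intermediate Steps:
p = 217/3 (p = -⅓*(-217) = 217/3 ≈ 72.333)
(-K + 455)*(p + 413) = (-1*75 + 455)*(217/3 + 413) = (-75 + 455)*(1456/3) = 380*(1456/3) = 553280/3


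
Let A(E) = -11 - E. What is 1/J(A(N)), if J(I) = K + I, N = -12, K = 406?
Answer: 1/407 ≈ 0.0024570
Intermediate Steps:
J(I) = 406 + I
1/J(A(N)) = 1/(406 + (-11 - 1*(-12))) = 1/(406 + (-11 + 12)) = 1/(406 + 1) = 1/407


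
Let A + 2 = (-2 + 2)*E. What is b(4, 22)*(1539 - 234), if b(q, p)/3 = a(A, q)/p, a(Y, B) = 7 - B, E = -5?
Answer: 11745/22 ≈ 533.86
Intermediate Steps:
A = -2 (A = -2 + (-2 + 2)*(-5) = -2 + 0*(-5) = -2 + 0 = -2)
b(q, p) = 3*(7 - q)/p (b(q, p) = 3*((7 - q)/p) = 3*(7 - q)/p)
b(4, 22)*(1539 - 234) = (3*(7 - 1*4)/22)*(1539 - 234) = (3*(1/22)*(7 - 4))*1305 = (3*(1/22)*3)*1305 = (9/22)*1305 = 11745/22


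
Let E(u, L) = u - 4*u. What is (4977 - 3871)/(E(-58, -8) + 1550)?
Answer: 553/862 ≈ 0.64153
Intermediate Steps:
E(u, L) = -3*u
(4977 - 3871)/(E(-58, -8) + 1550) = (4977 - 3871)/(-3*(-58) + 1550) = 1106/(174 + 1550) = 1106/1724 = 1106*(1/1724) = 553/862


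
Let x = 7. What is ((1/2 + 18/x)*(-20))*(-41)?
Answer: 17630/7 ≈ 2518.6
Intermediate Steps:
((1/2 + 18/x)*(-20))*(-41) = ((1/2 + 18/7)*(-20))*(-41) = ((43/14)*(-20))*(-41) = -430/7*(-41) = 17630/7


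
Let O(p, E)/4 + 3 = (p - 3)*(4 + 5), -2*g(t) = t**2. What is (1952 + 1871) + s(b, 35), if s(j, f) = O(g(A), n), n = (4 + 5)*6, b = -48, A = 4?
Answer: 3415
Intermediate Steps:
g(t) = -t**2/2
n = 54 (n = 9*6 = 54)
O(p, E) = -120 + 36*p (O(p, E) = -12 + 4*((p - 3)*(4 + 5)) = -12 + 4*((-3 + p)*9) = -12 + 4*(-27 + 9*p) = -12 + (-108 + 36*p) = -120 + 36*p)
s(j, f) = -408 (s(j, f) = -120 + 36*(-1/2*4**2) = -120 + 36*(-1/2*16) = -120 + 36*(-8) = -120 - 288 = -408)
(1952 + 1871) + s(b, 35) = (1952 + 1871) - 408 = 3823 - 408 = 3415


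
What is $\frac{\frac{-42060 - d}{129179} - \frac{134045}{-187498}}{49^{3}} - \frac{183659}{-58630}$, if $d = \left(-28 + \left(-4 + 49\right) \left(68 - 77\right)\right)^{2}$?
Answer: $\frac{130836154300741180378}{41767328762655380885} \approx 3.1325$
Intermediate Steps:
$d = 187489$ ($d = \left(-28 + 45 \left(-9\right)\right)^{2} = \left(-28 - 405\right)^{2} = \left(-433\right)^{2} = 187489$)
$\frac{\frac{-42060 - d}{129179} - \frac{134045}{-187498}}{49^{3}} - \frac{183659}{-58630} = \frac{\frac{-42060 - 187489}{129179} - \frac{134045}{-187498}}{49^{3}} - \frac{183659}{-58630} = \frac{\left(-42060 - 187489\right) \frac{1}{129179} - - \frac{134045}{187498}}{117649} - - \frac{183659}{58630} = \left(\left(-229549\right) \frac{1}{129179} + \frac{134045}{187498}\right) \frac{1}{117649} + \frac{183659}{58630} = \left(- \frac{229549}{129179} + \frac{134045}{187498}\right) \frac{1}{117649} + \frac{183659}{58630} = \left(- \frac{25724179347}{24220804142}\right) \frac{1}{117649} + \frac{183659}{58630} = - \frac{25724179347}{2849553386502158} + \frac{183659}{58630} = \frac{130836154300741180378}{41767328762655380885}$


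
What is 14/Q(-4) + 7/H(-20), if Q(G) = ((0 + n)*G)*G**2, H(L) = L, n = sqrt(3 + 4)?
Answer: -7/20 - sqrt(7)/32 ≈ -0.43268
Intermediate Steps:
n = sqrt(7) ≈ 2.6458
Q(G) = sqrt(7)*G**3 (Q(G) = ((0 + sqrt(7))*G)*G**2 = (sqrt(7)*G)*G**2 = (G*sqrt(7))*G**2 = sqrt(7)*G**3)
14/Q(-4) + 7/H(-20) = 14/((sqrt(7)*(-4)**3)) + 7/(-20) = 14/((sqrt(7)*(-64))) + 7*(-1/20) = 14/((-64*sqrt(7))) - 7/20 = 14*(-sqrt(7)/448) - 7/20 = -sqrt(7)/32 - 7/20 = -7/20 - sqrt(7)/32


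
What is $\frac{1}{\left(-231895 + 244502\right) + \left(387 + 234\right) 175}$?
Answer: $\frac{1}{121282} \approx 8.2452 \cdot 10^{-6}$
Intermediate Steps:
$\frac{1}{\left(-231895 + 244502\right) + \left(387 + 234\right) 175} = \frac{1}{12607 + 621 \cdot 175} = \frac{1}{12607 + 108675} = \frac{1}{121282}$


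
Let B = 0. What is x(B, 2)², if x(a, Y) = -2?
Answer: 4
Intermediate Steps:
x(B, 2)² = (-2)² = 4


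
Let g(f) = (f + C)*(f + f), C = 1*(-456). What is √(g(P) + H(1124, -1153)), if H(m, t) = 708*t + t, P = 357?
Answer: I*√888163 ≈ 942.42*I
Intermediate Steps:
C = -456
H(m, t) = 709*t
g(f) = 2*f*(-456 + f) (g(f) = (f - 456)*(f + f) = (-456 + f)*(2*f) = 2*f*(-456 + f))
√(g(P) + H(1124, -1153)) = √(2*357*(-456 + 357) + 709*(-1153)) = √(2*357*(-99) - 817477) = √(-70686 - 817477) = √(-888163) = I*√888163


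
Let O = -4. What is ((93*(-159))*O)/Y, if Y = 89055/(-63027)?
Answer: -414213444/9895 ≈ -41861.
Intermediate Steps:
Y = -9895/7003 (Y = 89055*(-1/63027) = -9895/7003 ≈ -1.4130)
((93*(-159))*O)/Y = ((93*(-159))*(-4))/(-9895/7003) = -14787*(-4)*(-7003/9895) = 59148*(-7003/9895) = -414213444/9895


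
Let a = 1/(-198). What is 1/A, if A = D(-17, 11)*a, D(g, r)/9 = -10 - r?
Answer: 22/21 ≈ 1.0476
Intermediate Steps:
D(g, r) = -90 - 9*r (D(g, r) = 9*(-10 - r) = -90 - 9*r)
a = -1/198 ≈ -0.0050505
A = 21/22 (A = (-90 - 9*11)*(-1/198) = (-90 - 99)*(-1/198) = -189*(-1/198) = 21/22 ≈ 0.95455)
1/A = 1/(21/22) = 22/21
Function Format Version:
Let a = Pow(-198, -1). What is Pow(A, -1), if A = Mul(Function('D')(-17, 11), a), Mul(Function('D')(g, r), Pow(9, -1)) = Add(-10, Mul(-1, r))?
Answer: Rational(22, 21) ≈ 1.0476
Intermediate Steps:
Function('D')(g, r) = Add(-90, Mul(-9, r)) (Function('D')(g, r) = Mul(9, Add(-10, Mul(-1, r))) = Add(-90, Mul(-9, r)))
a = Rational(-1, 198) ≈ -0.0050505
A = Rational(21, 22) (A = Mul(Add(-90, Mul(-9, 11)), Rational(-1, 198)) = Mul(Add(-90, -99), Rational(-1, 198)) = Mul(-189, Rational(-1, 198)) = Rational(21, 22) ≈ 0.95455)
Pow(A, -1) = Pow(Rational(21, 22), -1) = Rational(22, 21)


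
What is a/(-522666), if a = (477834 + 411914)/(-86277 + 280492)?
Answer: -444874/50754788595 ≈ -8.7652e-6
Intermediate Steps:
a = 889748/194215 ≈ 4.5813
a/(-522666) = (889748/194215)/(-522666) = (889748/194215)*(-1/522666) = -444874/50754788595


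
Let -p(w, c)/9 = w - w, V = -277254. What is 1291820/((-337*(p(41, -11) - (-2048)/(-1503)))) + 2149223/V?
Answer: 67104317259199/23919257088 ≈ 2805.5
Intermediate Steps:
p(w, c) = 0 (p(w, c) = -9*(w - w) = -9*0 = 0)
1291820/((-337*(p(41, -11) - (-2048)/(-1503)))) + 2149223/V = 1291820/((-337*(0 - (-2048)/(-1503)))) + 2149223/(-277254) = 1291820/((-337*(0 - (-2048)*(-1)/1503))) + 2149223*(-1/277254) = 1291820/((-337*(0 - 1*2048/1503))) - 2149223/277254 = 1291820/((-337*(0 - 2048/1503))) - 2149223/277254 = 1291820/((-337*(-2048/1503))) - 2149223/277254 = 1291820/(690176/1503) - 2149223/277254 = 1291820*(1503/690176) - 2149223/277254 = 485401365/172544 - 2149223/277254 = 67104317259199/23919257088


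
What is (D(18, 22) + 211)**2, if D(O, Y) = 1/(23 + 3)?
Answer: 30107169/676 ≈ 44537.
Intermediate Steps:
D(O, Y) = 1/26
(D(18, 22) + 211)**2 = (1/26 + 211)**2 = (5487/26)**2 = 30107169/676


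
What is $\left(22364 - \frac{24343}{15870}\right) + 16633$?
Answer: $\frac{618858047}{15870} \approx 38995.0$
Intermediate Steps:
$\left(22364 - \frac{24343}{15870}\right) + 16633 = \frac{354892337}{15870} + 16633 = \frac{618858047}{15870}$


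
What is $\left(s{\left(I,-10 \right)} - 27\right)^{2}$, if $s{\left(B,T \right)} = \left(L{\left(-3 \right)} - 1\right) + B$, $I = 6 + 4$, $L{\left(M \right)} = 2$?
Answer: $256$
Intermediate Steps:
$I = 10$
$s{\left(B,T \right)} = 1 + B$ ($s{\left(B,T \right)} = \left(2 - 1\right) + B = 1 + B$)
$\left(s{\left(I,-10 \right)} - 27\right)^{2} = \left(\left(1 + 10\right) - 27\right)^{2} = \left(11 - 27\right)^{2} = \left(-16\right)^{2} = 256$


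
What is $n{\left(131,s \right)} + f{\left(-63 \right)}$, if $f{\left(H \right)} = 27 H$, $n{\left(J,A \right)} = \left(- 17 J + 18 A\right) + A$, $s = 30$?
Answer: $-3358$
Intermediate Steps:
$n{\left(J,A \right)} = - 17 J + 19 A$
$n{\left(131,s \right)} + f{\left(-63 \right)} = \left(\left(-17\right) 131 + 19 \cdot 30\right) + 27 \left(-63\right) = \left(-2227 + 570\right) - 1701 = -1657 - 1701 = -3358$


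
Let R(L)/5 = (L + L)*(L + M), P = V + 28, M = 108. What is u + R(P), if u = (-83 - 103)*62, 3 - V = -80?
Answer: 231558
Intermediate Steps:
V = 83 (V = 3 - 1*(-80) = 3 + 80 = 83)
P = 111 (P = 83 + 28 = 111)
R(L) = 10*L*(108 + L) (R(L) = 5*((L + L)*(L + 108)) = 5*((2*L)*(108 + L)) = 5*(2*L*(108 + L)) = 10*L*(108 + L))
u = -11532 (u = -186*62 = -11532)
u + R(P) = -11532 + 10*111*(108 + 111) = -11532 + 10*111*219 = -11532 + 243090 = 231558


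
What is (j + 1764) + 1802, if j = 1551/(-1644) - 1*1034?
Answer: 1387019/548 ≈ 2531.1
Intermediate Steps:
j = -567149/548 (j = 1551*(-1/1644) - 1034 = -517/548 - 1034 = -567149/548 ≈ -1034.9)
(j + 1764) + 1802 = (-567149/548 + 1764) + 1802 = 399523/548 + 1802 = 1387019/548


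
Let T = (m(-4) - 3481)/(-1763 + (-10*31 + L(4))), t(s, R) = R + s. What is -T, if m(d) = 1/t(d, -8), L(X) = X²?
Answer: -41773/24684 ≈ -1.6923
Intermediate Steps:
m(d) = 1/(-8 + d)
T = 41773/24684 (T = (1/(-8 - 4) - 3481)/(-1763 + (-10*31 + 4²)) = (1/(-12) - 3481)/(-1763 + (-310 + 16)) = (-1/12 - 3481)/(-1763 - 294) = -41773/12/(-2057) = -41773/12*(-1/2057) = 41773/24684 ≈ 1.6923)
-T = -1*41773/24684 = -41773/24684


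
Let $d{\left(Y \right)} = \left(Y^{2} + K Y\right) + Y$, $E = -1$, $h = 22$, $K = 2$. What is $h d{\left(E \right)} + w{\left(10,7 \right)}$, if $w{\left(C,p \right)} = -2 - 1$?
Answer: $-47$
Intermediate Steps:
$w{\left(C,p \right)} = -3$ ($w{\left(C,p \right)} = -2 - 1 = -3$)
$d{\left(Y \right)} = Y^{2} + 3 Y$ ($d{\left(Y \right)} = \left(Y^{2} + 2 Y\right) + Y = Y^{2} + 3 Y$)
$h d{\left(E \right)} + w{\left(10,7 \right)} = 22 \left(- (3 - 1)\right) - 3 = 22 \left(\left(-1\right) 2\right) - 3 = 22 \left(-2\right) - 3 = -44 - 3 = -47$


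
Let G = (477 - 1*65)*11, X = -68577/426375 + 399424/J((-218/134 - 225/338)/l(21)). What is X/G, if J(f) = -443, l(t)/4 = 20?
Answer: -56778262537/285340951500 ≈ -0.19898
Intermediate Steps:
l(t) = 80 (l(t) = 4*20 = 80)
X = -56778262537/62961375 (X = -68577/426375 + 399424/(-443) = -68577*1/426375 + 399424*(-1/443) = -22859/142125 - 399424/443 = -56778262537/62961375 ≈ -901.79)
G = 4532 (G = (477 - 65)*11 = 412*11 = 4532)
X/G = -56778262537/62961375/4532 = -56778262537/62961375*1/4532 = -56778262537/285340951500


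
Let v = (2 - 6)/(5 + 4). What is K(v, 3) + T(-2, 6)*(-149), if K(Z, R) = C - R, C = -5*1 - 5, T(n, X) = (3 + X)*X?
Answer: -8059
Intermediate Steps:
T(n, X) = X*(3 + X)
C = -10 (C = -5 - 5 = -10)
v = -4/9 ≈ -0.44444
K(Z, R) = -10 - R
K(v, 3) + T(-2, 6)*(-149) = (-10 - 1*3) + (6*(3 + 6))*(-149) = (-10 - 3) + (6*9)*(-149) = -13 + 54*(-149) = -13 - 8046 = -8059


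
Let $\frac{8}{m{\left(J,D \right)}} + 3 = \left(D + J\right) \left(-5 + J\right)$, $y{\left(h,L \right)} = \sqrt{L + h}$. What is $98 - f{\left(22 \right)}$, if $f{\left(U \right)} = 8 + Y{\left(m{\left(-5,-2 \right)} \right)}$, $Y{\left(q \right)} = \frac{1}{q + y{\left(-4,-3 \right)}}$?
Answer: $\frac{2833294}{31487} + \frac{4489 i \sqrt{7}}{31487} \approx 89.983 + 0.3772 i$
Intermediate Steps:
$m{\left(J,D \right)} = \frac{8}{-3 + \left(-5 + J\right) \left(D + J\right)}$ ($m{\left(J,D \right)} = \frac{8}{-3 + \left(D + J\right) \left(-5 + J\right)} = \frac{8}{-3 + \left(-5 + J\right) \left(D + J\right)}$)
$Y{\left(q \right)} = \frac{1}{q + i \sqrt{7}}$ ($Y{\left(q \right)} = \frac{1}{q + \sqrt{-3 - 4}} = \frac{1}{q + \sqrt{-7}} = \frac{1}{q + i \sqrt{7}}$)
$f{\left(U \right)} = 8 + \frac{1}{\frac{8}{67} + i \sqrt{7}}$ ($f{\left(U \right)} = 8 + \frac{1}{\frac{8}{-3 + \left(-5\right)^{2} - -10 - -25 - -10} + i \sqrt{7}} = 8 + \frac{1}{\frac{8}{-3 + 25 + 10 + 25 + 10} + i \sqrt{7}} = 8 + \frac{1}{\frac{8}{67} + i \sqrt{7}}$)
$98 - f{\left(22 \right)} = 98 - \left(\frac{252432}{31487} - \frac{4489 i \sqrt{7}}{31487}\right) = \frac{2833294}{31487} + \frac{4489 i \sqrt{7}}{31487}$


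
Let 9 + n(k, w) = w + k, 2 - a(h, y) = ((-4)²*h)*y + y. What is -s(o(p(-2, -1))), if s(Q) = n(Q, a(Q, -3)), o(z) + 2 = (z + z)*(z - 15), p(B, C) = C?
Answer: -1466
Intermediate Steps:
a(h, y) = 2 - y - 16*h*y (a(h, y) = 2 - (((-4)²*h)*y + y) = 2 - ((16*h)*y + y) = 2 - (16*h*y + y) = 2 - (y + 16*h*y) = 2 + (-y - 16*h*y) = 2 - y - 16*h*y)
o(z) = -2 + 2*z*(-15 + z) (o(z) = -2 + (z + z)*(z - 15) = -2 + (2*z)*(-15 + z) = -2 + 2*z*(-15 + z))
n(k, w) = -9 + k + w (n(k, w) = -9 + (w + k) = -9 + (k + w) = -9 + k + w)
s(Q) = -4 + 49*Q (s(Q) = -9 + Q + (2 - 1*(-3) - 16*Q*(-3)) = -9 + Q + (2 + 3 + 48*Q) = -9 + Q + (5 + 48*Q) = -4 + 49*Q)
-s(o(p(-2, -1))) = -(-4 + 49*(-2 - 30*(-1) + 2*(-1)²)) = -(-4 + 49*(-2 + 30 + 2*1)) = -(-4 + 49*(-2 + 30 + 2)) = -(-4 + 49*30) = -(-4 + 1470) = -1*1466 = -1466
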